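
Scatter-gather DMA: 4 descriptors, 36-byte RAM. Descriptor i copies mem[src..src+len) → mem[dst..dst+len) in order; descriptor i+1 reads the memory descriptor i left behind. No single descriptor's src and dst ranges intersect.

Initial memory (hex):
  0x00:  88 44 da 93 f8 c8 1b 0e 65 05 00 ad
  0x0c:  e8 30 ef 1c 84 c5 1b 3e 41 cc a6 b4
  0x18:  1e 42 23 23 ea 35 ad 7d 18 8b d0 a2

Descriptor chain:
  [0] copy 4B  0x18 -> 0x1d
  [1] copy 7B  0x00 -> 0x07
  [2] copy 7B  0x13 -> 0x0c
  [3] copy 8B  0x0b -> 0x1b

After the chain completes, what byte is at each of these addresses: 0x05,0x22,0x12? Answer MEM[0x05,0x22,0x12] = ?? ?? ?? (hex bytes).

MEM[0x05,0x22,0x12] = c8 42 42

#0 dst[0x1d+4] := {0x1e,0x42,0x23,0x23}
#1 dst[0x07+7] := {0x88,0x44,0xda,0x93,0xf8,0xc8,0x1b}
#2 dst[0x0c+7] := {0x3e,0x41,0xcc,0xa6,0xb4,0x1e,0x42}
#3 dst[0x1b+8] := {0xf8,0x3e,0x41,0xcc,0xa6,0xb4,0x1e,0x42}
query mem[0x05]=0xc8, mem[0x22]=0x42, mem[0x12]=0x42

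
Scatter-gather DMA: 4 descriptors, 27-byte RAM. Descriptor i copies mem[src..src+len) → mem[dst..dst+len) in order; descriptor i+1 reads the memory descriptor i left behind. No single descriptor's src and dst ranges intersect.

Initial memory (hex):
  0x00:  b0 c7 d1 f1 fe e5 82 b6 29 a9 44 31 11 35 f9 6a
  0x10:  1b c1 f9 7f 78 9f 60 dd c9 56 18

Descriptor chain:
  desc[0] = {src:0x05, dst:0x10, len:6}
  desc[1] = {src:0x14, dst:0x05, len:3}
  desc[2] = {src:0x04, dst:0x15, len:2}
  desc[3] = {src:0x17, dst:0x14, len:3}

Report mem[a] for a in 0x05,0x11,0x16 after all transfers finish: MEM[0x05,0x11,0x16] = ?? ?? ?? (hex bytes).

D0: mem[0x10..0x15] <- [e5 82 b6 29 a9 44]
D1: mem[0x05..0x07] <- [a9 44 60]
D2: mem[0x15..0x16] <- [fe a9]
D3: mem[0x14..0x16] <- [dd c9 56]
query mem[0x05]=0xa9, mem[0x11]=0x82, mem[0x16]=0x56

MEM[0x05,0x11,0x16] = a9 82 56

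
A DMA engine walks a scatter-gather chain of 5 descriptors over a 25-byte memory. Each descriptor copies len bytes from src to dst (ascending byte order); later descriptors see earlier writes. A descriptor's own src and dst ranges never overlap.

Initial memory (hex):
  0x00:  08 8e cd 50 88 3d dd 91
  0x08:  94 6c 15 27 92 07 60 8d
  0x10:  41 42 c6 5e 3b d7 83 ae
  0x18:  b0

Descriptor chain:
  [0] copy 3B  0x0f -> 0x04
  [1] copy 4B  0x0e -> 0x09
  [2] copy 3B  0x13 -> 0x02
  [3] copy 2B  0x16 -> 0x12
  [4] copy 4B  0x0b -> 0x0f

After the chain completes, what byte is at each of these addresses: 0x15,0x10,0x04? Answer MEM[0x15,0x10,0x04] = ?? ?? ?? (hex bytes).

D0: mem[0x04..0x06] <- [8d 41 42]
D1: mem[0x09..0x0c] <- [60 8d 41 42]
D2: mem[0x02..0x04] <- [5e 3b d7]
D3: mem[0x12..0x13] <- [83 ae]
D4: mem[0x0f..0x12] <- [41 42 07 60]
query mem[0x15]=0xd7, mem[0x10]=0x42, mem[0x04]=0xd7

MEM[0x15,0x10,0x04] = d7 42 d7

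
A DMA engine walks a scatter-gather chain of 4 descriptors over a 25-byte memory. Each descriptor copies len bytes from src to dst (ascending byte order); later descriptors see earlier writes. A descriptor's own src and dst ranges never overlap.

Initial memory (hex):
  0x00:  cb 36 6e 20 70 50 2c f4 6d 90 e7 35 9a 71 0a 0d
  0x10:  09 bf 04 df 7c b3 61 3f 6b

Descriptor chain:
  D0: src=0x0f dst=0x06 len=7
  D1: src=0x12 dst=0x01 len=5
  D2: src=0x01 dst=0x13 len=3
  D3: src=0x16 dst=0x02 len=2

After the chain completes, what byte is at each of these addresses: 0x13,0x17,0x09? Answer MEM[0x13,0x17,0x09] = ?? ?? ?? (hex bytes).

[0] 0x0f->0x06 len=7 : 0d 09 bf 04 df 7c b3
[1] 0x12->0x01 len=5 : 04 df 7c b3 61
[2] 0x01->0x13 len=3 : 04 df 7c
[3] 0x16->0x02 len=2 : 61 3f
query mem[0x13]=0x04, mem[0x17]=0x3f, mem[0x09]=0x04

MEM[0x13,0x17,0x09] = 04 3f 04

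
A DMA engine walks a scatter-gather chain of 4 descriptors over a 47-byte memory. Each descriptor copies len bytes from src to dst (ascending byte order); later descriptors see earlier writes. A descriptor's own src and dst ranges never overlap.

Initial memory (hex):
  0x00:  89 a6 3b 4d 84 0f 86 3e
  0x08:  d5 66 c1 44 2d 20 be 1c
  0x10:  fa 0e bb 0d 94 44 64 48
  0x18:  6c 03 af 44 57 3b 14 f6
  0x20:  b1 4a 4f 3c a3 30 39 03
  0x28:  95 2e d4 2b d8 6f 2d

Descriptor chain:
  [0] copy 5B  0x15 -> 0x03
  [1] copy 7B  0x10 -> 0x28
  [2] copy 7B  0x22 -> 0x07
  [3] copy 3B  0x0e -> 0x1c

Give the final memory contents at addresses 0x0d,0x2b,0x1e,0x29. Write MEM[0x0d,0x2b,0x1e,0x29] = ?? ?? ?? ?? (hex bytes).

[0] 0x15->0x03 len=5 : 44 64 48 6c 03
[1] 0x10->0x28 len=7 : fa 0e bb 0d 94 44 64
[2] 0x22->0x07 len=7 : 4f 3c a3 30 39 03 fa
[3] 0x0e->0x1c len=3 : be 1c fa
query mem[0x0d]=0xfa, mem[0x2b]=0x0d, mem[0x1e]=0xfa, mem[0x29]=0x0e

MEM[0x0d,0x2b,0x1e,0x29] = fa 0d fa 0e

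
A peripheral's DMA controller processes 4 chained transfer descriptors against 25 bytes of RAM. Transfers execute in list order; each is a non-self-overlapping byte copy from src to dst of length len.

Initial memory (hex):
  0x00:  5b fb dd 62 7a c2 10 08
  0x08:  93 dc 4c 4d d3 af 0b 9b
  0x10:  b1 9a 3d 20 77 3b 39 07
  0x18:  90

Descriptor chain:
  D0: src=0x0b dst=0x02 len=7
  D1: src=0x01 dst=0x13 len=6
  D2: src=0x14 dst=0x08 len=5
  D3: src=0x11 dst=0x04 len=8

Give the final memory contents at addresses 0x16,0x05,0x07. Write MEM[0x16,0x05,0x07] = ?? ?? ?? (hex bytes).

#0 dst[0x02+7] := {0x4d,0xd3,0xaf,0x0b,0x9b,0xb1,0x9a}
#1 dst[0x13+6] := {0xfb,0x4d,0xd3,0xaf,0x0b,0x9b}
#2 dst[0x08+5] := {0x4d,0xd3,0xaf,0x0b,0x9b}
#3 dst[0x04+8] := {0x9a,0x3d,0xfb,0x4d,0xd3,0xaf,0x0b,0x9b}
query mem[0x16]=0xaf, mem[0x05]=0x3d, mem[0x07]=0x4d

MEM[0x16,0x05,0x07] = af 3d 4d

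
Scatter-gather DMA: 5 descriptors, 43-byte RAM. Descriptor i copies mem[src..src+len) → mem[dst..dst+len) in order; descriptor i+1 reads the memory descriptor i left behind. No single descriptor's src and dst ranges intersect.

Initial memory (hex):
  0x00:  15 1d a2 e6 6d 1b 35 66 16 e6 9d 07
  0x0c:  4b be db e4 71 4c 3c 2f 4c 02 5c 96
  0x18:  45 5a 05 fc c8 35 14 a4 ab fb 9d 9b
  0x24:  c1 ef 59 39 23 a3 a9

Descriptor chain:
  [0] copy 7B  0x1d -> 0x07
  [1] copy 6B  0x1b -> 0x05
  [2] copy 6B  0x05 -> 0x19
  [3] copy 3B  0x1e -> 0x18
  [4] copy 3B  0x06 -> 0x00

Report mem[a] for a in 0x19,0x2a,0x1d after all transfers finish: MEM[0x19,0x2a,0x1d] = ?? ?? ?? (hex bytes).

[0] 0x1d->0x07 len=7 : 35 14 a4 ab fb 9d 9b
[1] 0x1b->0x05 len=6 : fc c8 35 14 a4 ab
[2] 0x05->0x19 len=6 : fc c8 35 14 a4 ab
[3] 0x1e->0x18 len=3 : ab a4 ab
[4] 0x06->0x00 len=3 : c8 35 14
query mem[0x19]=0xa4, mem[0x2a]=0xa9, mem[0x1d]=0xa4

MEM[0x19,0x2a,0x1d] = a4 a9 a4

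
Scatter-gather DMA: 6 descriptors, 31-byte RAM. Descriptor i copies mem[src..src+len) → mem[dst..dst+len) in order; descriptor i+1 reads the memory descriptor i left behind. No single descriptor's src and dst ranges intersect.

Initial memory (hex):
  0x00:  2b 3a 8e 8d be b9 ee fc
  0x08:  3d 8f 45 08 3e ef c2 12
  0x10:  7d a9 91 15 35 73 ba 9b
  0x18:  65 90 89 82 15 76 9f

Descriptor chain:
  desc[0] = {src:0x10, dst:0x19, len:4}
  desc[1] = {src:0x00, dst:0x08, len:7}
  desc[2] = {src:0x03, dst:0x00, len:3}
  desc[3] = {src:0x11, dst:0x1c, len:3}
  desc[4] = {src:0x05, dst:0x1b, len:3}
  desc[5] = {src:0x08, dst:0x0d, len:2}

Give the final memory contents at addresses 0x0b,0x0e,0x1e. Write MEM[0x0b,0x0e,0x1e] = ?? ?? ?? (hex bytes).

MEM[0x0b,0x0e,0x1e] = 8d 3a 15

D0: mem[0x19..0x1c] <- [7d a9 91 15]
D1: mem[0x08..0x0e] <- [2b 3a 8e 8d be b9 ee]
D2: mem[0x00..0x02] <- [8d be b9]
D3: mem[0x1c..0x1e] <- [a9 91 15]
D4: mem[0x1b..0x1d] <- [b9 ee fc]
D5: mem[0x0d..0x0e] <- [2b 3a]
query mem[0x0b]=0x8d, mem[0x0e]=0x3a, mem[0x1e]=0x15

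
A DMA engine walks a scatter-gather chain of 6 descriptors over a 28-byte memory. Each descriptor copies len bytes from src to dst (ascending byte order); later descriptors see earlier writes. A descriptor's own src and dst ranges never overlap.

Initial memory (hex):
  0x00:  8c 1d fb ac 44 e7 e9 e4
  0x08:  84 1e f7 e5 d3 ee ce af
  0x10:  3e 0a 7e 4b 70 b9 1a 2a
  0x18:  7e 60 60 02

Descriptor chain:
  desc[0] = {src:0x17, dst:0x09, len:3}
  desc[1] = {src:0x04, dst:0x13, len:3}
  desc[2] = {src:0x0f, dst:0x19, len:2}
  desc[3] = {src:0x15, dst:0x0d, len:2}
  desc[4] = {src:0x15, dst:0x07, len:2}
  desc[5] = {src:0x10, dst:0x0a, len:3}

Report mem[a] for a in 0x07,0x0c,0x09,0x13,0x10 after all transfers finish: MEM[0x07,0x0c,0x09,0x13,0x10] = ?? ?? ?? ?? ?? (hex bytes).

MEM[0x07,0x0c,0x09,0x13,0x10] = e9 7e 2a 44 3e

  after D0: wrote 3B at 0x09 = 2a7e60
  after D1: wrote 3B at 0x13 = 44e7e9
  after D2: wrote 2B at 0x19 = af3e
  after D3: wrote 2B at 0x0d = e91a
  after D4: wrote 2B at 0x07 = e91a
  after D5: wrote 3B at 0x0a = 3e0a7e
query mem[0x07]=0xe9, mem[0x0c]=0x7e, mem[0x09]=0x2a, mem[0x13]=0x44, mem[0x10]=0x3e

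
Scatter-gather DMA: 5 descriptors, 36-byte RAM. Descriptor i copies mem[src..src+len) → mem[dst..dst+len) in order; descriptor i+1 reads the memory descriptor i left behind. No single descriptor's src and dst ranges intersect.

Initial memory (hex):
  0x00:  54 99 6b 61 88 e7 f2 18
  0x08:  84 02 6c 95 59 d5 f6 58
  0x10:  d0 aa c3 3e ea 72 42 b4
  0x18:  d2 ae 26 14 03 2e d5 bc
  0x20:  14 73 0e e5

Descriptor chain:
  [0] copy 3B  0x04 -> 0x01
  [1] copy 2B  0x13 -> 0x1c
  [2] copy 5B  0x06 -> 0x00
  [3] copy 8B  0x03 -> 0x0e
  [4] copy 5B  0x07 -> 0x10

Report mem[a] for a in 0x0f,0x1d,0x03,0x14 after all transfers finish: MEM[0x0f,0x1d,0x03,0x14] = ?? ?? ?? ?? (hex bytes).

MEM[0x0f,0x1d,0x03,0x14] = 6c ea 02 95

[0] 0x04->0x01 len=3 : 88 e7 f2
[1] 0x13->0x1c len=2 : 3e ea
[2] 0x06->0x00 len=5 : f2 18 84 02 6c
[3] 0x03->0x0e len=8 : 02 6c e7 f2 18 84 02 6c
[4] 0x07->0x10 len=5 : 18 84 02 6c 95
query mem[0x0f]=0x6c, mem[0x1d]=0xea, mem[0x03]=0x02, mem[0x14]=0x95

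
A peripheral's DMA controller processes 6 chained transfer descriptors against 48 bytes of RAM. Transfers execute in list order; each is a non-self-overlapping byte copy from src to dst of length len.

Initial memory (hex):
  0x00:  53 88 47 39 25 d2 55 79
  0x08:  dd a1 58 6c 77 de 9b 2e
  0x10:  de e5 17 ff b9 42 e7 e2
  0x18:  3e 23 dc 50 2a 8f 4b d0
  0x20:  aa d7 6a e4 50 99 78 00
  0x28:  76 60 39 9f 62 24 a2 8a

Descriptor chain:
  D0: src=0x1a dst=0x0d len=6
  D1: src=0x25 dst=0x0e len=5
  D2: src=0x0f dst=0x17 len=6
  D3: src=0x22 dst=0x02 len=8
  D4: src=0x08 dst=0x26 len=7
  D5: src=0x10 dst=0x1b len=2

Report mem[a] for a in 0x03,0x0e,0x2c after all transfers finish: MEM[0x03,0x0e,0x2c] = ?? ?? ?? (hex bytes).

MEM[0x03,0x0e,0x2c] = e4 99 99

[0] 0x1a->0x0d len=6 : dc 50 2a 8f 4b d0
[1] 0x25->0x0e len=5 : 99 78 00 76 60
[2] 0x0f->0x17 len=6 : 78 00 76 60 ff b9
[3] 0x22->0x02 len=8 : 6a e4 50 99 78 00 76 60
[4] 0x08->0x26 len=7 : 76 60 58 6c 77 dc 99
[5] 0x10->0x1b len=2 : 00 76
query mem[0x03]=0xe4, mem[0x0e]=0x99, mem[0x2c]=0x99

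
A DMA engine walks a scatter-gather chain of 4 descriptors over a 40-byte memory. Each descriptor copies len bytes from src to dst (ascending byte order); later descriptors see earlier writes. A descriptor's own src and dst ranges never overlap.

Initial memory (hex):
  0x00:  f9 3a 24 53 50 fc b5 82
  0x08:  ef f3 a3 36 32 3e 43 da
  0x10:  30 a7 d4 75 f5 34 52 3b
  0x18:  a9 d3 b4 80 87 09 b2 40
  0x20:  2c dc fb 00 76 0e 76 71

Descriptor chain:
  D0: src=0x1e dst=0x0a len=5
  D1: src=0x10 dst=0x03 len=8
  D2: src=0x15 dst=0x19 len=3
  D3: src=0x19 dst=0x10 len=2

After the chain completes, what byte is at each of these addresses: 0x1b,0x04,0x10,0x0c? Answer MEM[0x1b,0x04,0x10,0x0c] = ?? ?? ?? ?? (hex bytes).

  after D0: wrote 5B at 0x0a = b2402cdcfb
  after D1: wrote 8B at 0x03 = 30a7d475f534523b
  after D2: wrote 3B at 0x19 = 34523b
  after D3: wrote 2B at 0x10 = 3452
query mem[0x1b]=0x3b, mem[0x04]=0xa7, mem[0x10]=0x34, mem[0x0c]=0x2c

MEM[0x1b,0x04,0x10,0x0c] = 3b a7 34 2c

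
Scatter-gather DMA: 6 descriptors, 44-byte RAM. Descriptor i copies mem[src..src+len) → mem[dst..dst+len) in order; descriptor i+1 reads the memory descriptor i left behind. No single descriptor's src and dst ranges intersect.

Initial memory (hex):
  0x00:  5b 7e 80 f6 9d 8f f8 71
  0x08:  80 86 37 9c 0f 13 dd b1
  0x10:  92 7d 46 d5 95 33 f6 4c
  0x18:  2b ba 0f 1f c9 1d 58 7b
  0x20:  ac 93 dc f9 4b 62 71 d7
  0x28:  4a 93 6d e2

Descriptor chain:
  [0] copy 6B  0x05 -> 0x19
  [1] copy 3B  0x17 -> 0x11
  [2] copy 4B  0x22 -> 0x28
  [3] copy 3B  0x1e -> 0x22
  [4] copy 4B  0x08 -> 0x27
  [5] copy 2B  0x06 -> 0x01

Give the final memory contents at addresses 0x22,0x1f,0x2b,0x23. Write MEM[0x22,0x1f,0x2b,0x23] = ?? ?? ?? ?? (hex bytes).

MEM[0x22,0x1f,0x2b,0x23] = 37 7b 62 7b

D0: mem[0x19..0x1e] <- [8f f8 71 80 86 37]
D1: mem[0x11..0x13] <- [4c 2b 8f]
D2: mem[0x28..0x2b] <- [dc f9 4b 62]
D3: mem[0x22..0x24] <- [37 7b ac]
D4: mem[0x27..0x2a] <- [80 86 37 9c]
D5: mem[0x01..0x02] <- [f8 71]
query mem[0x22]=0x37, mem[0x1f]=0x7b, mem[0x2b]=0x62, mem[0x23]=0x7b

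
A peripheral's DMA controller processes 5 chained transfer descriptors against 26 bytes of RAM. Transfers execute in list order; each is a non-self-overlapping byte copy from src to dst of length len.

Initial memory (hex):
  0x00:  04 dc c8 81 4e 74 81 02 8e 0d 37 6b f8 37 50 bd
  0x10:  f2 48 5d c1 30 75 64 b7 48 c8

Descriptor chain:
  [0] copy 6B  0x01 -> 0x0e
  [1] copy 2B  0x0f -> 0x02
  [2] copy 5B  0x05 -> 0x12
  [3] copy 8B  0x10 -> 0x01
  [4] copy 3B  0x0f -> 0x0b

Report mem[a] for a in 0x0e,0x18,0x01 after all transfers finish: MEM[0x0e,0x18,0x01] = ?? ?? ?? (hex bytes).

MEM[0x0e,0x18,0x01] = dc 48 81

  after D0: wrote 6B at 0x0e = dcc8814e7481
  after D1: wrote 2B at 0x02 = c881
  after D2: wrote 5B at 0x12 = 7481028e0d
  after D3: wrote 8B at 0x01 = 814e7481028e0db7
  after D4: wrote 3B at 0x0b = c8814e
query mem[0x0e]=0xdc, mem[0x18]=0x48, mem[0x01]=0x81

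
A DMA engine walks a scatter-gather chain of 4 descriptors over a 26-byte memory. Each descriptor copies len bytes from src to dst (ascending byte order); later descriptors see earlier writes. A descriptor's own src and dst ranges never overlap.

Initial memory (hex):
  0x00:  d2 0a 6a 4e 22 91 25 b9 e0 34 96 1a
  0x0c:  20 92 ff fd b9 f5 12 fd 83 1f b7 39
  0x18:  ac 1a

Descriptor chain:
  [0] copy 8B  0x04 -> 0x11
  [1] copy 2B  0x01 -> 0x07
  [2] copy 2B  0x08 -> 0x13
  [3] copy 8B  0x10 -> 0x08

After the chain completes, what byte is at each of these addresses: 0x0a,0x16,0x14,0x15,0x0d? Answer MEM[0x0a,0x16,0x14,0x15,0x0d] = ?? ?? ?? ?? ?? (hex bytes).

MEM[0x0a,0x16,0x14,0x15,0x0d] = 91 34 34 e0 e0

  after D0: wrote 8B at 0x11 = 229125b9e034961a
  after D1: wrote 2B at 0x07 = 0a6a
  after D2: wrote 2B at 0x13 = 6a34
  after D3: wrote 8B at 0x08 = b922916a34e03496
query mem[0x0a]=0x91, mem[0x16]=0x34, mem[0x14]=0x34, mem[0x15]=0xe0, mem[0x0d]=0xe0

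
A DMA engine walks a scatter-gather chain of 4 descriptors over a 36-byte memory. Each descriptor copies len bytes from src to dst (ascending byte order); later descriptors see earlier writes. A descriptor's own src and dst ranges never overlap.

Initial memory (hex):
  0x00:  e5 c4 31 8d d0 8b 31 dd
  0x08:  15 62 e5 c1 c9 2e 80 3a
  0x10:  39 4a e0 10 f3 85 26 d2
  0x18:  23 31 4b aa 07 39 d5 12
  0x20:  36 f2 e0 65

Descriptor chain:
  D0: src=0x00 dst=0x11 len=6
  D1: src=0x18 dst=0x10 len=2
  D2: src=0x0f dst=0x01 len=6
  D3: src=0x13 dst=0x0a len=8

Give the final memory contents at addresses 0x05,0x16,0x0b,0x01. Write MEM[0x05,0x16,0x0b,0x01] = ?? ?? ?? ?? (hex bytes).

MEM[0x05,0x16,0x0b,0x01] = 31 8b 8d 3a

  after D0: wrote 6B at 0x11 = e5c4318dd08b
  after D1: wrote 2B at 0x10 = 2331
  after D2: wrote 6B at 0x01 = 3a2331c4318d
  after D3: wrote 8B at 0x0a = 318dd08bd223314b
query mem[0x05]=0x31, mem[0x16]=0x8b, mem[0x0b]=0x8d, mem[0x01]=0x3a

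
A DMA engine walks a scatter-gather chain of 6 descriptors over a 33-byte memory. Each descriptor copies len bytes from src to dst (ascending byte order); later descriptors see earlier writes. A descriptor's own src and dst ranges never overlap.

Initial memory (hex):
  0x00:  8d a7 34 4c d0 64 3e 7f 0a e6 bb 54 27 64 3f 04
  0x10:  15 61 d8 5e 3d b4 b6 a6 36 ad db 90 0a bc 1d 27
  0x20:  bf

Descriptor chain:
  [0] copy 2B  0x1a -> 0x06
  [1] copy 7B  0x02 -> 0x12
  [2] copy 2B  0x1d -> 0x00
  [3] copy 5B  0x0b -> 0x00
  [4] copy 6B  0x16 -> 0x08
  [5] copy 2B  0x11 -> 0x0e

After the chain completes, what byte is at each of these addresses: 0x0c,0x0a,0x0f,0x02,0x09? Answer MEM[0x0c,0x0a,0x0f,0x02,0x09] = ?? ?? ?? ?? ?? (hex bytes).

MEM[0x0c,0x0a,0x0f,0x02,0x09] = db 0a 34 64 90

  after D0: wrote 2B at 0x06 = db90
  after D1: wrote 7B at 0x12 = 344cd064db900a
  after D2: wrote 2B at 0x00 = bc1d
  after D3: wrote 5B at 0x00 = 5427643f04
  after D4: wrote 6B at 0x08 = db900aaddb90
  after D5: wrote 2B at 0x0e = 6134
query mem[0x0c]=0xdb, mem[0x0a]=0x0a, mem[0x0f]=0x34, mem[0x02]=0x64, mem[0x09]=0x90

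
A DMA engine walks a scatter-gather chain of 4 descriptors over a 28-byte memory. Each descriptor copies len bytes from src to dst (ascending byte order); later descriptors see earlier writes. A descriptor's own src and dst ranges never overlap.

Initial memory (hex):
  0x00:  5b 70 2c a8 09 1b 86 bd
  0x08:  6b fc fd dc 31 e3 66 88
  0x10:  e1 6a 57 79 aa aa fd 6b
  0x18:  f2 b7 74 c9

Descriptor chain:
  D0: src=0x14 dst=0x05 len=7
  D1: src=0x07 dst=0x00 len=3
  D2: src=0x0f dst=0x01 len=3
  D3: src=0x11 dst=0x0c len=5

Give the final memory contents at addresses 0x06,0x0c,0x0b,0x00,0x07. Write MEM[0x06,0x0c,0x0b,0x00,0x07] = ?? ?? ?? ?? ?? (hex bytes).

#0 dst[0x05+7] := {0xaa,0xaa,0xfd,0x6b,0xf2,0xb7,0x74}
#1 dst[0x00+3] := {0xfd,0x6b,0xf2}
#2 dst[0x01+3] := {0x88,0xe1,0x6a}
#3 dst[0x0c+5] := {0x6a,0x57,0x79,0xaa,0xaa}
query mem[0x06]=0xaa, mem[0x0c]=0x6a, mem[0x0b]=0x74, mem[0x00]=0xfd, mem[0x07]=0xfd

MEM[0x06,0x0c,0x0b,0x00,0x07] = aa 6a 74 fd fd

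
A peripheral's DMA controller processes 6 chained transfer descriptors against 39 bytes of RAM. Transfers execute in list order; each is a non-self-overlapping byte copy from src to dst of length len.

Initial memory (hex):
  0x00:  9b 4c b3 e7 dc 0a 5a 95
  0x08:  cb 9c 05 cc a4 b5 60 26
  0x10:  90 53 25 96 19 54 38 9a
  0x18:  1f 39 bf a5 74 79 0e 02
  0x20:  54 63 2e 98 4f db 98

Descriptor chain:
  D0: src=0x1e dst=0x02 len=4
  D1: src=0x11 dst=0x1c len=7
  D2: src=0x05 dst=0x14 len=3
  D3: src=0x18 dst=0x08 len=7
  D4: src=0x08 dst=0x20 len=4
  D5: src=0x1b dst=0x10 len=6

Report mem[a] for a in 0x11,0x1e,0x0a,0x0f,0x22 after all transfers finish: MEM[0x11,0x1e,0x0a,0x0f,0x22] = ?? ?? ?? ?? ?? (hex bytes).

MEM[0x11,0x1e,0x0a,0x0f,0x22] = 53 96 bf 26 bf

[0] 0x1e->0x02 len=4 : 0e 02 54 63
[1] 0x11->0x1c len=7 : 53 25 96 19 54 38 9a
[2] 0x05->0x14 len=3 : 63 5a 95
[3] 0x18->0x08 len=7 : 1f 39 bf a5 53 25 96
[4] 0x08->0x20 len=4 : 1f 39 bf a5
[5] 0x1b->0x10 len=6 : a5 53 25 96 19 1f
query mem[0x11]=0x53, mem[0x1e]=0x96, mem[0x0a]=0xbf, mem[0x0f]=0x26, mem[0x22]=0xbf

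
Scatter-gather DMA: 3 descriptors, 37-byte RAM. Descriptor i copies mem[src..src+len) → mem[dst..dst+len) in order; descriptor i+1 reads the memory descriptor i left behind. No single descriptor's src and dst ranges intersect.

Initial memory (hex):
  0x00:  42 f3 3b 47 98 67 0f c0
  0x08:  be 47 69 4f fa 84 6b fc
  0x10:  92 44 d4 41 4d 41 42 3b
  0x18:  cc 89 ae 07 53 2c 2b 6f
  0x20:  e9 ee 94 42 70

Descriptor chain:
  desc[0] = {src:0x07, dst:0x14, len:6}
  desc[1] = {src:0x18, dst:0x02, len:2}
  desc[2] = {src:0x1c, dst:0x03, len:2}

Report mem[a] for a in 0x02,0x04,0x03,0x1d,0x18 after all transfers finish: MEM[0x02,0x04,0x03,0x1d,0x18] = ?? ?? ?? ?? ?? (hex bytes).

  after D0: wrote 6B at 0x14 = c0be47694ffa
  after D1: wrote 2B at 0x02 = 4ffa
  after D2: wrote 2B at 0x03 = 532c
query mem[0x02]=0x4f, mem[0x04]=0x2c, mem[0x03]=0x53, mem[0x1d]=0x2c, mem[0x18]=0x4f

MEM[0x02,0x04,0x03,0x1d,0x18] = 4f 2c 53 2c 4f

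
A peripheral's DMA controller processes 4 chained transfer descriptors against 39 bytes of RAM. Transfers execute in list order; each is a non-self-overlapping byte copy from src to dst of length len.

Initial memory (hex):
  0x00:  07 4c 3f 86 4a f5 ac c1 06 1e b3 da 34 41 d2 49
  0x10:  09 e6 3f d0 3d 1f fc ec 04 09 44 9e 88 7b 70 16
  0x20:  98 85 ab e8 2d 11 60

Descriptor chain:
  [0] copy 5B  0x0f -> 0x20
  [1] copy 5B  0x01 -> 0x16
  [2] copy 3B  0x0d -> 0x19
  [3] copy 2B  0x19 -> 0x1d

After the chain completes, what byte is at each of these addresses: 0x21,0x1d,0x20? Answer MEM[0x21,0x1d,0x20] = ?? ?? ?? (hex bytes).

#0 dst[0x20+5] := {0x49,0x09,0xe6,0x3f,0xd0}
#1 dst[0x16+5] := {0x4c,0x3f,0x86,0x4a,0xf5}
#2 dst[0x19+3] := {0x41,0xd2,0x49}
#3 dst[0x1d+2] := {0x41,0xd2}
query mem[0x21]=0x09, mem[0x1d]=0x41, mem[0x20]=0x49

MEM[0x21,0x1d,0x20] = 09 41 49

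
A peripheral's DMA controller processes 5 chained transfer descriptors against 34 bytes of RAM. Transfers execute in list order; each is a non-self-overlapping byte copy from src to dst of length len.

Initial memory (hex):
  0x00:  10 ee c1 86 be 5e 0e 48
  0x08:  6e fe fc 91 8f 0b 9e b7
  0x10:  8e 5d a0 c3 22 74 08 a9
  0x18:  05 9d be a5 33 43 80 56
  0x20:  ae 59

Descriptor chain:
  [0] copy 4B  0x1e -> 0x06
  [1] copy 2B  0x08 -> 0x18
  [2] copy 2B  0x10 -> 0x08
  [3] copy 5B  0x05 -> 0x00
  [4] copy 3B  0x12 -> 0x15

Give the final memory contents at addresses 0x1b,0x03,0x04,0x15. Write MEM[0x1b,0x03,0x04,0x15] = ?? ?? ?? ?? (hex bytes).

MEM[0x1b,0x03,0x04,0x15] = a5 8e 5d a0

[0] 0x1e->0x06 len=4 : 80 56 ae 59
[1] 0x08->0x18 len=2 : ae 59
[2] 0x10->0x08 len=2 : 8e 5d
[3] 0x05->0x00 len=5 : 5e 80 56 8e 5d
[4] 0x12->0x15 len=3 : a0 c3 22
query mem[0x1b]=0xa5, mem[0x03]=0x8e, mem[0x04]=0x5d, mem[0x15]=0xa0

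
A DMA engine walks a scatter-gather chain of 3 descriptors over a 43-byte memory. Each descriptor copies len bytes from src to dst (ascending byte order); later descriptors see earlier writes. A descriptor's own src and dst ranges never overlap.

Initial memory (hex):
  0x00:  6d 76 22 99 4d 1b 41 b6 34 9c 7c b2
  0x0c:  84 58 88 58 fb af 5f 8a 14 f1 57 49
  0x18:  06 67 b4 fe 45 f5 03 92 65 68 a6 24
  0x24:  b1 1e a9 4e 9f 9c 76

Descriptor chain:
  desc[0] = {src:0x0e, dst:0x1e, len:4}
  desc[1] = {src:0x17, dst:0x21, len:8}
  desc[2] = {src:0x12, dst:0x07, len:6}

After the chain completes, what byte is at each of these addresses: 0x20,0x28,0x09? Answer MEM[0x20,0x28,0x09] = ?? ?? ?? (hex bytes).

MEM[0x20,0x28,0x09] = fb 88 14

D0: mem[0x1e..0x21] <- [88 58 fb af]
D1: mem[0x21..0x28] <- [49 06 67 b4 fe 45 f5 88]
D2: mem[0x07..0x0c] <- [5f 8a 14 f1 57 49]
query mem[0x20]=0xfb, mem[0x28]=0x88, mem[0x09]=0x14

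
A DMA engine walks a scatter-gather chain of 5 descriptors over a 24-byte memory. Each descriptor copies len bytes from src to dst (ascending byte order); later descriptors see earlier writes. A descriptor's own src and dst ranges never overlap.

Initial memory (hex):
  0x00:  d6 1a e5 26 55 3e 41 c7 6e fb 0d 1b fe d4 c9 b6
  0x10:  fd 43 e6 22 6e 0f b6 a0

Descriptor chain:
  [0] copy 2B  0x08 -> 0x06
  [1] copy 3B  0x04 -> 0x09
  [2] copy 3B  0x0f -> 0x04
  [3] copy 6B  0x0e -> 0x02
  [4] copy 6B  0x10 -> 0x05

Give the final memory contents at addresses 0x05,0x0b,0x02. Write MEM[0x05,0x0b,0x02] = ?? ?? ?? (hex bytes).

[0] 0x08->0x06 len=2 : 6e fb
[1] 0x04->0x09 len=3 : 55 3e 6e
[2] 0x0f->0x04 len=3 : b6 fd 43
[3] 0x0e->0x02 len=6 : c9 b6 fd 43 e6 22
[4] 0x10->0x05 len=6 : fd 43 e6 22 6e 0f
query mem[0x05]=0xfd, mem[0x0b]=0x6e, mem[0x02]=0xc9

MEM[0x05,0x0b,0x02] = fd 6e c9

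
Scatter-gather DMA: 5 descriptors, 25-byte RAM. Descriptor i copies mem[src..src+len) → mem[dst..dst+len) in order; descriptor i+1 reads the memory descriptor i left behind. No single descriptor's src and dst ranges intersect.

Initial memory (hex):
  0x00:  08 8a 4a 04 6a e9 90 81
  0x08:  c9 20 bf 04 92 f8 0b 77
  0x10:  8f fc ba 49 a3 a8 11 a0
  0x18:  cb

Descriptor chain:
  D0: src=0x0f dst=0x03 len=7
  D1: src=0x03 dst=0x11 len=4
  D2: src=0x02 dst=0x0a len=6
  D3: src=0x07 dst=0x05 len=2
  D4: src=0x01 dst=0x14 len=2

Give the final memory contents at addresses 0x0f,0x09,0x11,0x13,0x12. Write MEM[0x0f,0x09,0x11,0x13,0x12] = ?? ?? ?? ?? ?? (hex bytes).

#0 dst[0x03+7] := {0x77,0x8f,0xfc,0xba,0x49,0xa3,0xa8}
#1 dst[0x11+4] := {0x77,0x8f,0xfc,0xba}
#2 dst[0x0a+6] := {0x4a,0x77,0x8f,0xfc,0xba,0x49}
#3 dst[0x05+2] := {0x49,0xa3}
#4 dst[0x14+2] := {0x8a,0x4a}
query mem[0x0f]=0x49, mem[0x09]=0xa8, mem[0x11]=0x77, mem[0x13]=0xfc, mem[0x12]=0x8f

MEM[0x0f,0x09,0x11,0x13,0x12] = 49 a8 77 fc 8f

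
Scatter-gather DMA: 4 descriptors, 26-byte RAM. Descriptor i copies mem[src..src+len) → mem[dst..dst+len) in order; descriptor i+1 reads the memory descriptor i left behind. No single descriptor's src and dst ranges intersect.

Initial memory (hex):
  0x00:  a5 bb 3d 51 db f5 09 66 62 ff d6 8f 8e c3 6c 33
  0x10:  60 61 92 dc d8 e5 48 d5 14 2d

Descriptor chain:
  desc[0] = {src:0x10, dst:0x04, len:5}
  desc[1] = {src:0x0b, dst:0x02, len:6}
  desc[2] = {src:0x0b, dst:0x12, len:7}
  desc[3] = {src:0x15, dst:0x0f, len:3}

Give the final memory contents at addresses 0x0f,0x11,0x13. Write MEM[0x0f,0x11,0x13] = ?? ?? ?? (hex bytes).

MEM[0x0f,0x11,0x13] = 6c 60 8e

  after D0: wrote 5B at 0x04 = 606192dcd8
  after D1: wrote 6B at 0x02 = 8f8ec36c3360
  after D2: wrote 7B at 0x12 = 8f8ec36c336061
  after D3: wrote 3B at 0x0f = 6c3360
query mem[0x0f]=0x6c, mem[0x11]=0x60, mem[0x13]=0x8e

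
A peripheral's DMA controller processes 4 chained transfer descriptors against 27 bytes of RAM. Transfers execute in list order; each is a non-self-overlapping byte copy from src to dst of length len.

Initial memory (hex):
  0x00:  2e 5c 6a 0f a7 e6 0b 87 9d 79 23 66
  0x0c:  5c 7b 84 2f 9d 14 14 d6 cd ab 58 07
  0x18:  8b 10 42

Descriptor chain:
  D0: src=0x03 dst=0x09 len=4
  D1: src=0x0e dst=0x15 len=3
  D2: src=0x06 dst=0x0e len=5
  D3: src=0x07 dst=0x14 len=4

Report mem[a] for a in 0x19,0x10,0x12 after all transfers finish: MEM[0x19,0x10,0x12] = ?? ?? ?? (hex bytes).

MEM[0x19,0x10,0x12] = 10 9d a7

D0: mem[0x09..0x0c] <- [0f a7 e6 0b]
D1: mem[0x15..0x17] <- [84 2f 9d]
D2: mem[0x0e..0x12] <- [0b 87 9d 0f a7]
D3: mem[0x14..0x17] <- [87 9d 0f a7]
query mem[0x19]=0x10, mem[0x10]=0x9d, mem[0x12]=0xa7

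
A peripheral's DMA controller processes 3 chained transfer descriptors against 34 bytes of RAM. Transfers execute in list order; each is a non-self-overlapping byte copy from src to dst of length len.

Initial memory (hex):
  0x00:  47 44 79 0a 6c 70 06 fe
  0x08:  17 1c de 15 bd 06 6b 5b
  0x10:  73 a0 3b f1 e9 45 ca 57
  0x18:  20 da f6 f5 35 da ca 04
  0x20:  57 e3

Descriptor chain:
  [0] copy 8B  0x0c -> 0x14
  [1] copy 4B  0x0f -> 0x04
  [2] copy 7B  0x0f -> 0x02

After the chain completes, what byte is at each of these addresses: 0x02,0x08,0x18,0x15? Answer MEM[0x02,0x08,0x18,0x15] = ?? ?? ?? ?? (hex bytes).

[0] 0x0c->0x14 len=8 : bd 06 6b 5b 73 a0 3b f1
[1] 0x0f->0x04 len=4 : 5b 73 a0 3b
[2] 0x0f->0x02 len=7 : 5b 73 a0 3b f1 bd 06
query mem[0x02]=0x5b, mem[0x08]=0x06, mem[0x18]=0x73, mem[0x15]=0x06

MEM[0x02,0x08,0x18,0x15] = 5b 06 73 06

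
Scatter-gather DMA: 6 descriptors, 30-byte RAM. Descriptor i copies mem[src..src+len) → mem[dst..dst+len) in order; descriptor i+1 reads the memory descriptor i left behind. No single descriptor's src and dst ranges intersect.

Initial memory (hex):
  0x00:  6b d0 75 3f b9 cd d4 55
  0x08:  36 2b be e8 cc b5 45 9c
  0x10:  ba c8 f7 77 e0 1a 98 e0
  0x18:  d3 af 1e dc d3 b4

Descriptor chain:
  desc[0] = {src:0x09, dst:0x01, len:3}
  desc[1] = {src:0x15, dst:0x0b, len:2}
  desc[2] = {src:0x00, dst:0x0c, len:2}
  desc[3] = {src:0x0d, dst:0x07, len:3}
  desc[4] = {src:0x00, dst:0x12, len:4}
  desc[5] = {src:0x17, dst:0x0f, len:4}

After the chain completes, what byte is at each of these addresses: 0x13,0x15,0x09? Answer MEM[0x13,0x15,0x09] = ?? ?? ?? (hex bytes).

D0: mem[0x01..0x03] <- [2b be e8]
D1: mem[0x0b..0x0c] <- [1a 98]
D2: mem[0x0c..0x0d] <- [6b 2b]
D3: mem[0x07..0x09] <- [2b 45 9c]
D4: mem[0x12..0x15] <- [6b 2b be e8]
D5: mem[0x0f..0x12] <- [e0 d3 af 1e]
query mem[0x13]=0x2b, mem[0x15]=0xe8, mem[0x09]=0x9c

MEM[0x13,0x15,0x09] = 2b e8 9c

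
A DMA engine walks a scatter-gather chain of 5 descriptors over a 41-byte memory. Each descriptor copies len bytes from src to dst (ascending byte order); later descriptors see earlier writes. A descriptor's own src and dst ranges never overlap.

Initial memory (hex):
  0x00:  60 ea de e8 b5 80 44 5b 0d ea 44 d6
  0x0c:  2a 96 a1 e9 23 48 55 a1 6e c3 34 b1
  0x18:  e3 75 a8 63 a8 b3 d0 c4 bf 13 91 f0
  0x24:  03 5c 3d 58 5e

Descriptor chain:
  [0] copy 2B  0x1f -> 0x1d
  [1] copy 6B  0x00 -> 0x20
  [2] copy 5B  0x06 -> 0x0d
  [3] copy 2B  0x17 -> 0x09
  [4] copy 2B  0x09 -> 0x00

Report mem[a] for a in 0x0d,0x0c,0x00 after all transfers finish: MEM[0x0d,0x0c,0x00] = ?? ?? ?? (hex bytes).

MEM[0x0d,0x0c,0x00] = 44 2a b1

  after D0: wrote 2B at 0x1d = c4bf
  after D1: wrote 6B at 0x20 = 60eadee8b580
  after D2: wrote 5B at 0x0d = 445b0dea44
  after D3: wrote 2B at 0x09 = b1e3
  after D4: wrote 2B at 0x00 = b1e3
query mem[0x0d]=0x44, mem[0x0c]=0x2a, mem[0x00]=0xb1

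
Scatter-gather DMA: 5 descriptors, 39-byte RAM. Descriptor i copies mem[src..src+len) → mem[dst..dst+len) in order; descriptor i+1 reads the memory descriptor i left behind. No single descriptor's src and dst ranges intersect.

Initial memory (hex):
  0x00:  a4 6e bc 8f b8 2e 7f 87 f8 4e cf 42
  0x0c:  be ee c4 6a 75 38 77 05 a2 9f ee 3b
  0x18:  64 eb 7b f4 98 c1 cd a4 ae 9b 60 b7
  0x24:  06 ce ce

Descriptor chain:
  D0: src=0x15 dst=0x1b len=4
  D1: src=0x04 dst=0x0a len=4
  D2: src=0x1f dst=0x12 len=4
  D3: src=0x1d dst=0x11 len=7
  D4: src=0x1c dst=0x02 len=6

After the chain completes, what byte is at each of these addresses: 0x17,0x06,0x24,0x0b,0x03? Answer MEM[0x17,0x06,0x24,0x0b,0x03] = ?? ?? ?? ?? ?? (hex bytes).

D0: mem[0x1b..0x1e] <- [9f ee 3b 64]
D1: mem[0x0a..0x0d] <- [b8 2e 7f 87]
D2: mem[0x12..0x15] <- [a4 ae 9b 60]
D3: mem[0x11..0x17] <- [3b 64 a4 ae 9b 60 b7]
D4: mem[0x02..0x07] <- [ee 3b 64 a4 ae 9b]
query mem[0x17]=0xb7, mem[0x06]=0xae, mem[0x24]=0x06, mem[0x0b]=0x2e, mem[0x03]=0x3b

MEM[0x17,0x06,0x24,0x0b,0x03] = b7 ae 06 2e 3b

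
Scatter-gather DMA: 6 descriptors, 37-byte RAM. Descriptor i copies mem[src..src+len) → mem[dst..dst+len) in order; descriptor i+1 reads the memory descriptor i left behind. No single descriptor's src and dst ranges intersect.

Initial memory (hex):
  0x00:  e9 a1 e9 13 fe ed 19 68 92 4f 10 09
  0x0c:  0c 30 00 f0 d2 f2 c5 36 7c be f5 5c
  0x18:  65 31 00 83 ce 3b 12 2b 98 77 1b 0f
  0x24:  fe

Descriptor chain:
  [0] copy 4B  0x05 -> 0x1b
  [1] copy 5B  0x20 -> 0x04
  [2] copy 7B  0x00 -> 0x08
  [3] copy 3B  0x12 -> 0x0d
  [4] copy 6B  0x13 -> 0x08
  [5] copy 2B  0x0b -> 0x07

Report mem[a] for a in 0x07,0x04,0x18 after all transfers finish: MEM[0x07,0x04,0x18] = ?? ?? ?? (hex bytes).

[0] 0x05->0x1b len=4 : ed 19 68 92
[1] 0x20->0x04 len=5 : 98 77 1b 0f fe
[2] 0x00->0x08 len=7 : e9 a1 e9 13 98 77 1b
[3] 0x12->0x0d len=3 : c5 36 7c
[4] 0x13->0x08 len=6 : 36 7c be f5 5c 65
[5] 0x0b->0x07 len=2 : f5 5c
query mem[0x07]=0xf5, mem[0x04]=0x98, mem[0x18]=0x65

MEM[0x07,0x04,0x18] = f5 98 65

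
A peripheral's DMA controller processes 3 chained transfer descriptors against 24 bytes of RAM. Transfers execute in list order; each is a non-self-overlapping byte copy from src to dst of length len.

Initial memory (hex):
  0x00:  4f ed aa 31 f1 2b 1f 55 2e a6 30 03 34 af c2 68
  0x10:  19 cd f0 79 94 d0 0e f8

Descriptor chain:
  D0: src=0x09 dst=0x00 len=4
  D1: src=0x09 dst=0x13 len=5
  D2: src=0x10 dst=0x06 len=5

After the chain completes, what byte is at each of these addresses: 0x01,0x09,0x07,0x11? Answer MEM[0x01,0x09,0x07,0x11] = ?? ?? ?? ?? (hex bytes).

#0 dst[0x00+4] := {0xa6,0x30,0x03,0x34}
#1 dst[0x13+5] := {0xa6,0x30,0x03,0x34,0xaf}
#2 dst[0x06+5] := {0x19,0xcd,0xf0,0xa6,0x30}
query mem[0x01]=0x30, mem[0x09]=0xa6, mem[0x07]=0xcd, mem[0x11]=0xcd

MEM[0x01,0x09,0x07,0x11] = 30 a6 cd cd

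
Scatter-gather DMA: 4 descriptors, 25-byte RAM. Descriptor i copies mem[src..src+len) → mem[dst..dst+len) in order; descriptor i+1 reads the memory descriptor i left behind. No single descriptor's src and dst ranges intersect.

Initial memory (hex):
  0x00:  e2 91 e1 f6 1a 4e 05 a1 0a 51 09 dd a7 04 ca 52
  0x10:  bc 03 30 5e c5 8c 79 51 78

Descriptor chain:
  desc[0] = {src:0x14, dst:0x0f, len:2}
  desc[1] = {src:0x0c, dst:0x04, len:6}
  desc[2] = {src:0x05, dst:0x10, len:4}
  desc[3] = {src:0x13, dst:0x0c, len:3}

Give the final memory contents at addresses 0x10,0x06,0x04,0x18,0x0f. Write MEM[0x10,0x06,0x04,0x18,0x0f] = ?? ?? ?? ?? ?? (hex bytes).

#0 dst[0x0f+2] := {0xc5,0x8c}
#1 dst[0x04+6] := {0xa7,0x04,0xca,0xc5,0x8c,0x03}
#2 dst[0x10+4] := {0x04,0xca,0xc5,0x8c}
#3 dst[0x0c+3] := {0x8c,0xc5,0x8c}
query mem[0x10]=0x04, mem[0x06]=0xca, mem[0x04]=0xa7, mem[0x18]=0x78, mem[0x0f]=0xc5

MEM[0x10,0x06,0x04,0x18,0x0f] = 04 ca a7 78 c5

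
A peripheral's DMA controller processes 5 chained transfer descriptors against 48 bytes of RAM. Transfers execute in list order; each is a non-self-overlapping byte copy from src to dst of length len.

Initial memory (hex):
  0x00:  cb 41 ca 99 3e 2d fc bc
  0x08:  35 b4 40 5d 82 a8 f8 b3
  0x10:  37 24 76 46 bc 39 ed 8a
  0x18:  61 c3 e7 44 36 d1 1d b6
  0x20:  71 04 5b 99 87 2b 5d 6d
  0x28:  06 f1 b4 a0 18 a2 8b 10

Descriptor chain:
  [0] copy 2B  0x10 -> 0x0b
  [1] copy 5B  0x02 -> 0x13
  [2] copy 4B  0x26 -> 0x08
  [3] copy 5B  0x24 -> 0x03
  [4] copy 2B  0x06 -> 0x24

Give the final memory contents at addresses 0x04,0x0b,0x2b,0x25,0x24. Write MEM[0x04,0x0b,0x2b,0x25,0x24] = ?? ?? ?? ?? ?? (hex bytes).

[0] 0x10->0x0b len=2 : 37 24
[1] 0x02->0x13 len=5 : ca 99 3e 2d fc
[2] 0x26->0x08 len=4 : 5d 6d 06 f1
[3] 0x24->0x03 len=5 : 87 2b 5d 6d 06
[4] 0x06->0x24 len=2 : 6d 06
query mem[0x04]=0x2b, mem[0x0b]=0xf1, mem[0x2b]=0xa0, mem[0x25]=0x06, mem[0x24]=0x6d

MEM[0x04,0x0b,0x2b,0x25,0x24] = 2b f1 a0 06 6d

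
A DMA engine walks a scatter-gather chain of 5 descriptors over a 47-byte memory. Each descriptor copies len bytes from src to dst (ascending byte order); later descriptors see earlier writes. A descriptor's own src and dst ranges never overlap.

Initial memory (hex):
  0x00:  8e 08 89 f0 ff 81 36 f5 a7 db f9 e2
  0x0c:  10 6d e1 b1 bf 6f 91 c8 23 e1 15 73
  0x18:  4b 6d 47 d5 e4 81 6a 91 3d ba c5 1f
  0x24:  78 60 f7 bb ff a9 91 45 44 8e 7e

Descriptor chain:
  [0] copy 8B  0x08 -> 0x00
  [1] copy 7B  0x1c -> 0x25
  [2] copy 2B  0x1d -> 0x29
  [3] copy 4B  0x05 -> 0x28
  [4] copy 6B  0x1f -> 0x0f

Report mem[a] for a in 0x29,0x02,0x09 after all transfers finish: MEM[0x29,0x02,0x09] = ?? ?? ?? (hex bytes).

[0] 0x08->0x00 len=8 : a7 db f9 e2 10 6d e1 b1
[1] 0x1c->0x25 len=7 : e4 81 6a 91 3d ba c5
[2] 0x1d->0x29 len=2 : 81 6a
[3] 0x05->0x28 len=4 : 6d e1 b1 a7
[4] 0x1f->0x0f len=6 : 91 3d ba c5 1f 78
query mem[0x29]=0xe1, mem[0x02]=0xf9, mem[0x09]=0xdb

MEM[0x29,0x02,0x09] = e1 f9 db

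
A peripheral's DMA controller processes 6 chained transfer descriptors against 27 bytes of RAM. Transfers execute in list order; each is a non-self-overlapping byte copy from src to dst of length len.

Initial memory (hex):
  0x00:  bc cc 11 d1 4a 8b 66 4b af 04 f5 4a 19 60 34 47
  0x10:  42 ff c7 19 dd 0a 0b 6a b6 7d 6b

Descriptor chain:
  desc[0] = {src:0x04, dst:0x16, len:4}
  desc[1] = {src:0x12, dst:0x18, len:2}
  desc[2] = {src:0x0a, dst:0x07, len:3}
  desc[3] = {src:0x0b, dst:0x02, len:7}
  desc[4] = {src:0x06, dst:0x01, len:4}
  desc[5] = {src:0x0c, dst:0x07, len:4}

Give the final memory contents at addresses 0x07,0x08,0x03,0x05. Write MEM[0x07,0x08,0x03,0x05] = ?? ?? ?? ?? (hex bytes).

#0 dst[0x16+4] := {0x4a,0x8b,0x66,0x4b}
#1 dst[0x18+2] := {0xc7,0x19}
#2 dst[0x07+3] := {0xf5,0x4a,0x19}
#3 dst[0x02+7] := {0x4a,0x19,0x60,0x34,0x47,0x42,0xff}
#4 dst[0x01+4] := {0x47,0x42,0xff,0x19}
#5 dst[0x07+4] := {0x19,0x60,0x34,0x47}
query mem[0x07]=0x19, mem[0x08]=0x60, mem[0x03]=0xff, mem[0x05]=0x34

MEM[0x07,0x08,0x03,0x05] = 19 60 ff 34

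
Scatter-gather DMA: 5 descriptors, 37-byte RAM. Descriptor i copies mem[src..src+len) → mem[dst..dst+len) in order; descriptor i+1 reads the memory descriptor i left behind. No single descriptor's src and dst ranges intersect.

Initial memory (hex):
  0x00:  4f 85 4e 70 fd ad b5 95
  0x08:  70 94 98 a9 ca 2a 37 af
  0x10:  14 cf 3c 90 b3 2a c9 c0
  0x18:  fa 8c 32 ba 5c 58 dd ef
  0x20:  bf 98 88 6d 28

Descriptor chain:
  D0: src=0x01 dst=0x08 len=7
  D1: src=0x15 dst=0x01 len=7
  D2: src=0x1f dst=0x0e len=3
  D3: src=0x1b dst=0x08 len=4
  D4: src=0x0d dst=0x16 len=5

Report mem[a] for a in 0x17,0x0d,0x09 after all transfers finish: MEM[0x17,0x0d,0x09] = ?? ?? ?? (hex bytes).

D0: mem[0x08..0x0e] <- [85 4e 70 fd ad b5 95]
D1: mem[0x01..0x07] <- [2a c9 c0 fa 8c 32 ba]
D2: mem[0x0e..0x10] <- [ef bf 98]
D3: mem[0x08..0x0b] <- [ba 5c 58 dd]
D4: mem[0x16..0x1a] <- [b5 ef bf 98 cf]
query mem[0x17]=0xef, mem[0x0d]=0xb5, mem[0x09]=0x5c

MEM[0x17,0x0d,0x09] = ef b5 5c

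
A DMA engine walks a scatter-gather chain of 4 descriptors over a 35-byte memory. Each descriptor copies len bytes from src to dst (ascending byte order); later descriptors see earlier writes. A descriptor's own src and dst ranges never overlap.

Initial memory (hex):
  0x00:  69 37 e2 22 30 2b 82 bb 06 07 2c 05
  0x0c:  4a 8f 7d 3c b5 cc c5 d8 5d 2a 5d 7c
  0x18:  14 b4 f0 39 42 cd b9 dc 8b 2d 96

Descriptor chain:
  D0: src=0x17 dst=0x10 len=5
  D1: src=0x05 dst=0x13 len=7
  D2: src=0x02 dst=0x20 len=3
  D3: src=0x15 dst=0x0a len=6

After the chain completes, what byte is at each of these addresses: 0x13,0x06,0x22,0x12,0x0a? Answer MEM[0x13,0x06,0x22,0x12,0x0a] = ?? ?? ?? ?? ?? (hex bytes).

MEM[0x13,0x06,0x22,0x12,0x0a] = 2b 82 30 b4 bb

#0 dst[0x10+5] := {0x7c,0x14,0xb4,0xf0,0x39}
#1 dst[0x13+7] := {0x2b,0x82,0xbb,0x06,0x07,0x2c,0x05}
#2 dst[0x20+3] := {0xe2,0x22,0x30}
#3 dst[0x0a+6] := {0xbb,0x06,0x07,0x2c,0x05,0xf0}
query mem[0x13]=0x2b, mem[0x06]=0x82, mem[0x22]=0x30, mem[0x12]=0xb4, mem[0x0a]=0xbb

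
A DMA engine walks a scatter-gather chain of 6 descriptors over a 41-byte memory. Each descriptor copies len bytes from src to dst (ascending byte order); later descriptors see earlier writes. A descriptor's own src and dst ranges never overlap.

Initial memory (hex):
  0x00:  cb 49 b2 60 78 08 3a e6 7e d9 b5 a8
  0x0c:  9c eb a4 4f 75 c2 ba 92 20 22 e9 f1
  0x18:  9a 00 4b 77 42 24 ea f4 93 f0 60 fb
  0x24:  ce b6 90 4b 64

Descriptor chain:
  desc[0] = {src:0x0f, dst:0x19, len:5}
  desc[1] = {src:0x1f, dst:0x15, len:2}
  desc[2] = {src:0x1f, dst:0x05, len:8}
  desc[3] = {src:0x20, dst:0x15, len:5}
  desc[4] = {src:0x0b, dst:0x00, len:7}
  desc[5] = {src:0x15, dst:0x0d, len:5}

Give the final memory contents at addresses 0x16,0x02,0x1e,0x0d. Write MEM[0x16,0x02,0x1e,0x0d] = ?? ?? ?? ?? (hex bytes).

D0: mem[0x19..0x1d] <- [4f 75 c2 ba 92]
D1: mem[0x15..0x16] <- [f4 93]
D2: mem[0x05..0x0c] <- [f4 93 f0 60 fb ce b6 90]
D3: mem[0x15..0x19] <- [93 f0 60 fb ce]
D4: mem[0x00..0x06] <- [b6 90 eb a4 4f 75 c2]
D5: mem[0x0d..0x11] <- [93 f0 60 fb ce]
query mem[0x16]=0xf0, mem[0x02]=0xeb, mem[0x1e]=0xea, mem[0x0d]=0x93

MEM[0x16,0x02,0x1e,0x0d] = f0 eb ea 93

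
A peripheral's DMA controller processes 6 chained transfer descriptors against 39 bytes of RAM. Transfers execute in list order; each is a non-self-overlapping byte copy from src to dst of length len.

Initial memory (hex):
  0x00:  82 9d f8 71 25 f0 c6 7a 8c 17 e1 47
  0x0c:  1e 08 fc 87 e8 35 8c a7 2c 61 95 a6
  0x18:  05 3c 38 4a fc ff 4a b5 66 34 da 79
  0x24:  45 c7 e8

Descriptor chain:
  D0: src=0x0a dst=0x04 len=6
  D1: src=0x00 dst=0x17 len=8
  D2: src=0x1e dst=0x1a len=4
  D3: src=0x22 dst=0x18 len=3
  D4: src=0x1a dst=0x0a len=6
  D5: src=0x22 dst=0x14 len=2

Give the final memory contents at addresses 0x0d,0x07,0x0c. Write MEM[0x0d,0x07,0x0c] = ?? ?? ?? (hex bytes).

MEM[0x0d,0x07,0x0c] = 34 08 66

[0] 0x0a->0x04 len=6 : e1 47 1e 08 fc 87
[1] 0x00->0x17 len=8 : 82 9d f8 71 e1 47 1e 08
[2] 0x1e->0x1a len=4 : 08 b5 66 34
[3] 0x22->0x18 len=3 : da 79 45
[4] 0x1a->0x0a len=6 : 45 b5 66 34 08 b5
[5] 0x22->0x14 len=2 : da 79
query mem[0x0d]=0x34, mem[0x07]=0x08, mem[0x0c]=0x66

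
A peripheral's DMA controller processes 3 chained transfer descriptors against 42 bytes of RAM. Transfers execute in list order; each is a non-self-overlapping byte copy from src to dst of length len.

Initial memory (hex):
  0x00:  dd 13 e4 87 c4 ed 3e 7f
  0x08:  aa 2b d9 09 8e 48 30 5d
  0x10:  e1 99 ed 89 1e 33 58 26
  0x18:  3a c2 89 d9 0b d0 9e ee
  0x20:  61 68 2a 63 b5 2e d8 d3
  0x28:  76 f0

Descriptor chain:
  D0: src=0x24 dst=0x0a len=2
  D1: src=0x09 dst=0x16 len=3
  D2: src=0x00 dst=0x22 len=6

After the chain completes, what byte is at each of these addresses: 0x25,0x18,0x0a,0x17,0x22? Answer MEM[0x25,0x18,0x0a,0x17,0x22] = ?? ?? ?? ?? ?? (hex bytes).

  after D0: wrote 2B at 0x0a = b52e
  after D1: wrote 3B at 0x16 = 2bb52e
  after D2: wrote 6B at 0x22 = dd13e487c4ed
query mem[0x25]=0x87, mem[0x18]=0x2e, mem[0x0a]=0xb5, mem[0x17]=0xb5, mem[0x22]=0xdd

MEM[0x25,0x18,0x0a,0x17,0x22] = 87 2e b5 b5 dd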